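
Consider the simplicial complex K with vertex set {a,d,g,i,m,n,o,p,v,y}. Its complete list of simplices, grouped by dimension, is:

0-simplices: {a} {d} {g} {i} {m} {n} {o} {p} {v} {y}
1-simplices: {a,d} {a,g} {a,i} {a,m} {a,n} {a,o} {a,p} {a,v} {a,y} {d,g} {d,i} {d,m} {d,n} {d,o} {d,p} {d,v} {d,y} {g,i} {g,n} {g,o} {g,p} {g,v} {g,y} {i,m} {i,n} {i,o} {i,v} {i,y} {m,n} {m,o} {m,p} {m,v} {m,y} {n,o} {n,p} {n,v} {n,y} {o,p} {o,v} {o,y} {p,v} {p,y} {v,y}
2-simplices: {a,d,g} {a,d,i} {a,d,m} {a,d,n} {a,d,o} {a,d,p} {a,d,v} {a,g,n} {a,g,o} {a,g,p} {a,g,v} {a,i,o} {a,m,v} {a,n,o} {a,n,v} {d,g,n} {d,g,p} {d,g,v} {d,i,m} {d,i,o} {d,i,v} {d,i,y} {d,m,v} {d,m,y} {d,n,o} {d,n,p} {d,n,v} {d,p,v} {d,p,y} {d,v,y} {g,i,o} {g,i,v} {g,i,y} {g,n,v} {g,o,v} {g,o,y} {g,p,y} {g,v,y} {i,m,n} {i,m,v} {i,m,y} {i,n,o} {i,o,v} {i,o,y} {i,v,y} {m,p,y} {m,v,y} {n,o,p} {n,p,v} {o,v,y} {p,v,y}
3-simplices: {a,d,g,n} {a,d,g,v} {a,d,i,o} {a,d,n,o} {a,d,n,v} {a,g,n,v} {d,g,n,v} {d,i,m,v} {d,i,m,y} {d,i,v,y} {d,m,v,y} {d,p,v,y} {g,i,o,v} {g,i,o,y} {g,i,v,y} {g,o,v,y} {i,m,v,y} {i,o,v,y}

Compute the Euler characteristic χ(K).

n_0=10 n_1=43 n_2=51 n_3=18
χ=+10−43+51−18=0

χ(K)=0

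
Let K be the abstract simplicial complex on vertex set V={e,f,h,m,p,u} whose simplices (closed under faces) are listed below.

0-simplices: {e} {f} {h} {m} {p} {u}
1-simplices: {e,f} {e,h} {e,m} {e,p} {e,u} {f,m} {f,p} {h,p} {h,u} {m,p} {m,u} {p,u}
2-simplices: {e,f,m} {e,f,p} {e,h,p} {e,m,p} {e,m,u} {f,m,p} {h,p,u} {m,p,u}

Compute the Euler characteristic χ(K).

χ(K)=2

n_0=6 n_1=12 n_2=8
χ=+6−12+8=2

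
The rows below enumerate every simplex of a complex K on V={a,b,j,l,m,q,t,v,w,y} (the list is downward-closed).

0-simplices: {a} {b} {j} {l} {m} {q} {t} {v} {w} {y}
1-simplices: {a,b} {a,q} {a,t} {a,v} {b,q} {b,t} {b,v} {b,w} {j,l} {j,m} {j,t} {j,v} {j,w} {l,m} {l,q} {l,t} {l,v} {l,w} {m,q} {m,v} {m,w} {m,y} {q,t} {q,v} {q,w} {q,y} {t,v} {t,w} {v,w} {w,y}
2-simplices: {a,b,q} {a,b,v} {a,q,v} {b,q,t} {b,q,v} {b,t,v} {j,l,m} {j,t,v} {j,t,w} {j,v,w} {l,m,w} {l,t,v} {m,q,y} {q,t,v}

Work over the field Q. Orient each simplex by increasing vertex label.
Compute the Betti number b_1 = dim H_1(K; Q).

b_1=9

n_0=10 n_1=30 n_2=14  [Q]
∂1: piv[ab,aq,at,av,bw,jl,jm,jt,my] rk=9  ker:bq,bt,bv,jv,jw,lm,lq,lt,lv,lw,mq,mv,mw,qt,qv,qw,qy,tv,tw,vw,wy
∂2: piv[abq,abv,aqv,bqt,btv,jlm,jtv,jtw,jvw,lmw,ltv,mqy] rk=12  ker:bqv,qtv
b_1=(30−9)−12=9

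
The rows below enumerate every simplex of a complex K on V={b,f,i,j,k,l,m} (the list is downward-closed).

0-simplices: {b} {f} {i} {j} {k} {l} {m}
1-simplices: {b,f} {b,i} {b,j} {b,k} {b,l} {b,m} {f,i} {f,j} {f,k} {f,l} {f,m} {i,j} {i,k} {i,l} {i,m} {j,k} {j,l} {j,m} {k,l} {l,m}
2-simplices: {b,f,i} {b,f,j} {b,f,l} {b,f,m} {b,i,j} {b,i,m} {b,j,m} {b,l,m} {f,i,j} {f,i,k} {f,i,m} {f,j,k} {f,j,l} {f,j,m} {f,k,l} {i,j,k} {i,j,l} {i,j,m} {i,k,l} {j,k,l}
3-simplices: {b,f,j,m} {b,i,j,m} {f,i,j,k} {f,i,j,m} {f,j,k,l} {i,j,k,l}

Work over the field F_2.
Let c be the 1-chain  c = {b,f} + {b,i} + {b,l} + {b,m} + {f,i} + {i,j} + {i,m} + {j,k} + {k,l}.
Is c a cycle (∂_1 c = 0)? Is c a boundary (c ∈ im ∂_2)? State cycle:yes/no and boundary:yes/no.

cycle:yes boundary:yes

n_0=7 n_1=20 n_2=20 n_3=6  [Z2]
∂1: piv[bf,bi,bj,bk,bl,bm] rk=6  ker:fi,fj,fk,fl,fm,ij,ik,il,im,jk,jl,jm,kl,lm
∂2: piv[bfi,bfj,bfl,bfm,bij,bim,bjm,blm,fik,fjk,fjl,fkl,ijl] rk=13  ker:fij,fim,fjm,ijk,ijm,ikl,jkl
∂3: piv[bfjm,bijm,fijk,fijm,fjkl,ijkl] rk=6
∂1c = 0
c vs im∂2: reduces to 0 ⇒ boundary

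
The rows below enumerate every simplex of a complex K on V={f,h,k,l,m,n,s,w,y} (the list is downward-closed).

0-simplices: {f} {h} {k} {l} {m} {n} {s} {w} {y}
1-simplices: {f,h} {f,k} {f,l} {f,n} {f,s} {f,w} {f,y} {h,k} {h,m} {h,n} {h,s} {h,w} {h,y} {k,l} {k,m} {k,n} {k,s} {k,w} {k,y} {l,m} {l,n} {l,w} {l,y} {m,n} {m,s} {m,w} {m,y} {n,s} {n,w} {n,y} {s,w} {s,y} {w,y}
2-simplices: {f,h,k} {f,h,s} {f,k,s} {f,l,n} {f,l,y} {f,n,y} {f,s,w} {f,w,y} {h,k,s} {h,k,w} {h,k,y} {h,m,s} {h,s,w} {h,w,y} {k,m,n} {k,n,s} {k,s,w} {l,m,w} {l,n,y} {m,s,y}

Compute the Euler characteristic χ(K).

n_0=9 n_1=33 n_2=20
χ=+9−33+20=-4

χ(K)=-4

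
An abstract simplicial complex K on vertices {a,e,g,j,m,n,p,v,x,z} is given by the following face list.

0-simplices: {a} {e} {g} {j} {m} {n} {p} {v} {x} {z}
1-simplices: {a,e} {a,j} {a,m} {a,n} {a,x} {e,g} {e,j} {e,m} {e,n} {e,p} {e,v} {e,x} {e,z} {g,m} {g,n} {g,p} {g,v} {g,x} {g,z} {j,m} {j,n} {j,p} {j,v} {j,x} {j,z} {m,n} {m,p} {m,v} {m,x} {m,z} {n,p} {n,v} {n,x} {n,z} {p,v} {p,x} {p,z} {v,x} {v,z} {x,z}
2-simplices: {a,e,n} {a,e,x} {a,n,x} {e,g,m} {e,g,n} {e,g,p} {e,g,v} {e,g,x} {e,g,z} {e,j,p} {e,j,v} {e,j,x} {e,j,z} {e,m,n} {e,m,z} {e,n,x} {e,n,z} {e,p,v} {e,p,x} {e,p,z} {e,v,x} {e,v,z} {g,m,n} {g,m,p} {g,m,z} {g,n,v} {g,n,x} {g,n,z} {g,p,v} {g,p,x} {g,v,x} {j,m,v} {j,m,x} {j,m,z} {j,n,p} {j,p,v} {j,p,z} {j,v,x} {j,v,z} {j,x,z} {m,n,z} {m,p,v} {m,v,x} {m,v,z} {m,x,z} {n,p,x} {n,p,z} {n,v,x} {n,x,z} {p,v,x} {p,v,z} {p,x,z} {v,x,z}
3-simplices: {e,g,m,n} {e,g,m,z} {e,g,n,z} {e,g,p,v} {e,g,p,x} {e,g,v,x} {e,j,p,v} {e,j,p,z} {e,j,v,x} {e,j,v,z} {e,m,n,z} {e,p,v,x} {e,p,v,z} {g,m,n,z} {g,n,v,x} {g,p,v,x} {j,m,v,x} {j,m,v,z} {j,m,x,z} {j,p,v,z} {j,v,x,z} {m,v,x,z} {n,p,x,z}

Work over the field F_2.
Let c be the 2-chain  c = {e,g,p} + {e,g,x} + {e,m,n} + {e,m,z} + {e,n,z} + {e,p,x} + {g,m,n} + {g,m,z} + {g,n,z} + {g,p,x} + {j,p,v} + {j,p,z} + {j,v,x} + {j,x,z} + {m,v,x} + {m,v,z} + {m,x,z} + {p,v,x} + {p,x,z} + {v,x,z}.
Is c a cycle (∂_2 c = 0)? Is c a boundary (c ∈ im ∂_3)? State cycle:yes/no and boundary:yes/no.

n_0=10 n_1=40 n_2=53 n_3=23  [Z2]
∂1: piv[ae,aj,am,an,ax,eg,ep,ev,ez] rk=9  ker:ej,em,en,ex,gm,gn,gp,gv,gx,gz,jm,jn,jp,jv,jx,jz,mn,mp,mv,mx,mz,np,nv,nx,nz,pv,px,pz,vx,vz,xz
∂2: piv[aen,aex,anx,egm,egn,egp,egv,egx,egz,ejp,ejv,ejx,ejz,emn,emz,enz,epv,epx,epz,evx,evz,gmp,gnv,jmv,jmx,jmz,jnp,jxz,npx] rk=29  ker:enx,gmn,gmz,gnx,gnz,gpv,gpx,gvx,jpv,jpz,jvx,jvz,mnz,mpv,mvx,mvz,mxz,npz,nvx,nxz,pvx,pvz,pxz,vxz
∂3: piv[egmn,egmz,egnz,egpv,egpx,egvx,ejpv,ejpz,ejvx,ejvz,emnz,epvx,epvz,gnvx,jmvx,jmvz,jmxz,jvxz,npxz] rk=19  ker:gmnz,gpvx,jpvz,mvxz
∂2c = 0
c vs im∂3: residual ≠ 0 ⇒ not boundary

cycle:yes boundary:no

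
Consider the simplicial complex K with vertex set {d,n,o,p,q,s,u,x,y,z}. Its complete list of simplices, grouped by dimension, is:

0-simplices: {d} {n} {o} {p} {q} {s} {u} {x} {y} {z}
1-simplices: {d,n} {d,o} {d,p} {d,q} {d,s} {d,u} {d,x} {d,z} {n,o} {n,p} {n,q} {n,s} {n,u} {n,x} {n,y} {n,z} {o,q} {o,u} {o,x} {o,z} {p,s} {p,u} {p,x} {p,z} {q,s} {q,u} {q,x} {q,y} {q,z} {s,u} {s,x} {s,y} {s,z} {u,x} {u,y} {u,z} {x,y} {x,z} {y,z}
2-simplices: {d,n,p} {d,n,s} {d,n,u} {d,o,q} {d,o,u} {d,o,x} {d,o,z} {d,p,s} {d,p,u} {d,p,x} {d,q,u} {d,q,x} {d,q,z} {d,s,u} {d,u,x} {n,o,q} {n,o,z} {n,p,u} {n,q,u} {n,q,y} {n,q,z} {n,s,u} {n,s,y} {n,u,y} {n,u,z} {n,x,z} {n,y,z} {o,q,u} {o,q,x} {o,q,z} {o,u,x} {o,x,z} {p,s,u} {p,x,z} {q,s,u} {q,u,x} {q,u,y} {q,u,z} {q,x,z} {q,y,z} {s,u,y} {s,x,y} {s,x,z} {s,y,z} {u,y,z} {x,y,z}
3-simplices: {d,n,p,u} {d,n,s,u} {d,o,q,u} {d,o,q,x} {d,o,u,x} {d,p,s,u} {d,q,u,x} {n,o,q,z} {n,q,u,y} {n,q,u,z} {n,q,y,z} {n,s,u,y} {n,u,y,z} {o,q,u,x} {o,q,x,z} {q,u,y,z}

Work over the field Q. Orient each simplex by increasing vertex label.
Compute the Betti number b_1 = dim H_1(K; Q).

b_1=0

n_0=10 n_1=39 n_2=46 n_3=16  [Q]
∂1: piv[dn,do,dp,dq,ds,du,dx,dz,ny] rk=9  ker:no,np,nq,ns,nu,nx,nz,oq,ou,ox,oz,ps,pu,px,pz,qs,qu,qx,qy,qz,su,sx,sy,sz,ux,uy,uz,xy,xz,yz
∂2: piv[dnp,dns,dnu,doq,dou,dox,doz,dps,dpu,dpx,dqu,dqx,dqz,dsu,dux,noq,noz,nqu,nqy,nsy,nuy,nuz,nxz,nyz,oxz,pxz,qsu,sxy,sxz,syz] rk=30  ker:npu,nqz,nsu,oqu,oqx,oqz,oux,psu,qux,quy,quz,qxz,qyz,suy,uyz,xyz
∂3: piv[dnpu,dnsu,doqu,doqx,doux,dpsu,dqux,noqz,nquy,nquz,nqyz,nsuy,nuyz,oqxz] rk=14  ker:oqux,quyz
b_1=(39−9)−30=0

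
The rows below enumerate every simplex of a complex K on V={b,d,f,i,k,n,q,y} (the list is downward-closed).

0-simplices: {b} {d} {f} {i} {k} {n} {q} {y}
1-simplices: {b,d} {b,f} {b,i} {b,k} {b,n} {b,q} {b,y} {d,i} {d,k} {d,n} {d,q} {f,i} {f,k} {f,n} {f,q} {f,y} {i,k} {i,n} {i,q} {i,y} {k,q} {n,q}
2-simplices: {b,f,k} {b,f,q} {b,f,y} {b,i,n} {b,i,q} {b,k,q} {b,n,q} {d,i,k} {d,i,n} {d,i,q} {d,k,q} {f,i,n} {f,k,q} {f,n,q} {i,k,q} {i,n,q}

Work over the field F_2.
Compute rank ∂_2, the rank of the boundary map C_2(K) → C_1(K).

n_0=8 n_1=22 n_2=16  [Z2]
∂1: piv[bd,bf,bi,bk,bn,bq,by] rk=7  ker:di,dk,dn,dq,fi,fk,fn,fq,fy,ik,in,iq,iy,kq,nq
∂2: piv[bfk,bfq,bfy,bin,biq,bkq,bnq,dik,din,diq,dkq,fin,fnq] rk=13  ker:fkq,ikq,inq
rk∂_2=13

rank∂_2=13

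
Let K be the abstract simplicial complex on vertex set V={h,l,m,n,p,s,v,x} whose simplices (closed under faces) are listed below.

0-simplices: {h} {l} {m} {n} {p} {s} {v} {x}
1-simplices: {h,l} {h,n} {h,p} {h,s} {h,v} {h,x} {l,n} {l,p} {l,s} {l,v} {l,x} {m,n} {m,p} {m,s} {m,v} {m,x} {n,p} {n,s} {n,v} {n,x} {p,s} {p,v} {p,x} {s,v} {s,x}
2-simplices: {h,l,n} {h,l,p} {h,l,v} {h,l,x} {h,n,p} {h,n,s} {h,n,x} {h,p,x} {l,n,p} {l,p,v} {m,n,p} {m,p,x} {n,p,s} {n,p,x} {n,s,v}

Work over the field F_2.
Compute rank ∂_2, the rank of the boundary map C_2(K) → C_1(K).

n_0=8 n_1=25 n_2=15  [Z2]
∂1: piv[hl,hn,hp,hs,hv,hx,mn] rk=7  ker:ln,lp,ls,lv,lx,mp,ms,mv,mx,np,ns,nv,nx,ps,pv,px,sv,sx
∂2: piv[hln,hlp,hlv,hlx,hnp,hns,hnx,hpx,lpv,mnp,mpx,nps,nsv] rk=13  ker:lnp,npx
rk∂_2=13

rank∂_2=13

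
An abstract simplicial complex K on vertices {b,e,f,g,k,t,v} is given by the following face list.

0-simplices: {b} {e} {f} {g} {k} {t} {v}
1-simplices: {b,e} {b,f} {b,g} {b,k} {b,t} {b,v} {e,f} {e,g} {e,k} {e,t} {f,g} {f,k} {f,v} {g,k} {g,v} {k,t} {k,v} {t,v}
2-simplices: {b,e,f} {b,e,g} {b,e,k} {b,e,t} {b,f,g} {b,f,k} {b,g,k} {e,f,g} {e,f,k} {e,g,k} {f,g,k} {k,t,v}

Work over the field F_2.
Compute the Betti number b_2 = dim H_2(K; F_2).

b_2=4

n_0=7 n_1=18 n_2=12  [Z2]
∂1: piv[be,bf,bg,bk,bt,bv] rk=6  ker:ef,eg,ek,et,fg,fk,fv,gk,gv,kt,kv,tv
∂2: piv[bef,beg,bek,bet,bfg,bfk,bgk,ktv] rk=8  ker:efg,efk,egk,fgk
b_2=(12−8)−0=4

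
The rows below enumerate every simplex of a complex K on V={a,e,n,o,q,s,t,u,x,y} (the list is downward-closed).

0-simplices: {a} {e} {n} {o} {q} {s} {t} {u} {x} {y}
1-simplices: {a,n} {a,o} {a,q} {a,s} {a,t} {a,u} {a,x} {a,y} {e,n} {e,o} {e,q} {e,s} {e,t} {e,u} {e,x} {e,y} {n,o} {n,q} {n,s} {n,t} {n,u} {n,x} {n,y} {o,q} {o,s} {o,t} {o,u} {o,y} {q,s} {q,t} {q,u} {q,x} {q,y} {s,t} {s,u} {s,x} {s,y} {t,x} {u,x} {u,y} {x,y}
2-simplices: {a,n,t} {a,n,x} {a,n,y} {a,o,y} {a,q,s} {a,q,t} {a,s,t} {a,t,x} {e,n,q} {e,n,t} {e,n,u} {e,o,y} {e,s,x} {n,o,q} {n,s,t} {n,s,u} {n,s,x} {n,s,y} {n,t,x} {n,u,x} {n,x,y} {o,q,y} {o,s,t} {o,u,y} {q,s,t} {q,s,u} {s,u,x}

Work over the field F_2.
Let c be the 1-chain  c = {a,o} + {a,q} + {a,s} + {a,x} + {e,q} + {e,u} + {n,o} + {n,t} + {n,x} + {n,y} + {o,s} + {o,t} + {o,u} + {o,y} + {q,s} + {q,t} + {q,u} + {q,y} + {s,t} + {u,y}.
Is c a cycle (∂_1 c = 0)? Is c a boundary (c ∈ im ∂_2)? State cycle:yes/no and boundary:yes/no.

n_0=10 n_1=41 n_2=27  [Z2]
∂1: piv[an,ao,aq,as,at,au,ax,ay,en] rk=9  ker:eo,eq,es,et,eu,ex,ey,no,nq,ns,nt,nu,nx,ny,oq,os,ot,ou,oy,qs,qt,qu,qx,qy,st,su,sx,sy,tx,ux,uy,xy
∂2: piv[ant,anx,any,aoy,aqs,aqt,ast,atx,enq,ent,enu,eoy,esx,noq,nst,nsu,nsx,nsy,nux,nxy,oqy,ost,ouy,qsu] rk=24  ker:ntx,qst,sux
∂1c = 0
c vs im∂2: reduces to 0 ⇒ boundary

cycle:yes boundary:yes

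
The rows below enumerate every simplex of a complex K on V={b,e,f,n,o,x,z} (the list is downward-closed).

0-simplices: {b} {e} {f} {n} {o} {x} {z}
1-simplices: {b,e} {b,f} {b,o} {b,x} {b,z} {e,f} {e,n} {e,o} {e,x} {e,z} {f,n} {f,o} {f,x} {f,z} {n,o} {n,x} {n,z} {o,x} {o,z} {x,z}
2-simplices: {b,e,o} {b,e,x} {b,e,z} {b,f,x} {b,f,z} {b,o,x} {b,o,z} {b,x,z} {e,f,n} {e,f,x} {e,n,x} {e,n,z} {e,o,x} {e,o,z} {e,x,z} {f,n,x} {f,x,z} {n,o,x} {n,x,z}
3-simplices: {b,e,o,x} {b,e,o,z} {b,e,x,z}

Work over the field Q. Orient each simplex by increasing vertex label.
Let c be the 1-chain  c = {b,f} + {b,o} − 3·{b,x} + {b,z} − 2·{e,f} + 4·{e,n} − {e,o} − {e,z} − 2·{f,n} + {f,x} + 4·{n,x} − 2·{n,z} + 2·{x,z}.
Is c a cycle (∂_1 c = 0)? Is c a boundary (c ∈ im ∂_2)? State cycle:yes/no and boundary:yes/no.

cycle:yes boundary:yes

n_0=7 n_1=20 n_2=19 n_3=3  [Q]
∂1: piv[be,bf,bo,bx,bz,en] rk=6  ker:ef,eo,ex,ez,fn,fo,fx,fz,no,nx,nz,ox,oz,xz
∂2: piv[beo,bex,bez,bfx,bfz,box,boz,bxz,efn,efx,enx,enz,nox] rk=13  ker:eox,eoz,exz,fnx,fxz,nxz
∂3: piv[beox,beoz,bexz] rk=3
∂1c = 0
c vs im∂2: reduces to 0 ⇒ boundary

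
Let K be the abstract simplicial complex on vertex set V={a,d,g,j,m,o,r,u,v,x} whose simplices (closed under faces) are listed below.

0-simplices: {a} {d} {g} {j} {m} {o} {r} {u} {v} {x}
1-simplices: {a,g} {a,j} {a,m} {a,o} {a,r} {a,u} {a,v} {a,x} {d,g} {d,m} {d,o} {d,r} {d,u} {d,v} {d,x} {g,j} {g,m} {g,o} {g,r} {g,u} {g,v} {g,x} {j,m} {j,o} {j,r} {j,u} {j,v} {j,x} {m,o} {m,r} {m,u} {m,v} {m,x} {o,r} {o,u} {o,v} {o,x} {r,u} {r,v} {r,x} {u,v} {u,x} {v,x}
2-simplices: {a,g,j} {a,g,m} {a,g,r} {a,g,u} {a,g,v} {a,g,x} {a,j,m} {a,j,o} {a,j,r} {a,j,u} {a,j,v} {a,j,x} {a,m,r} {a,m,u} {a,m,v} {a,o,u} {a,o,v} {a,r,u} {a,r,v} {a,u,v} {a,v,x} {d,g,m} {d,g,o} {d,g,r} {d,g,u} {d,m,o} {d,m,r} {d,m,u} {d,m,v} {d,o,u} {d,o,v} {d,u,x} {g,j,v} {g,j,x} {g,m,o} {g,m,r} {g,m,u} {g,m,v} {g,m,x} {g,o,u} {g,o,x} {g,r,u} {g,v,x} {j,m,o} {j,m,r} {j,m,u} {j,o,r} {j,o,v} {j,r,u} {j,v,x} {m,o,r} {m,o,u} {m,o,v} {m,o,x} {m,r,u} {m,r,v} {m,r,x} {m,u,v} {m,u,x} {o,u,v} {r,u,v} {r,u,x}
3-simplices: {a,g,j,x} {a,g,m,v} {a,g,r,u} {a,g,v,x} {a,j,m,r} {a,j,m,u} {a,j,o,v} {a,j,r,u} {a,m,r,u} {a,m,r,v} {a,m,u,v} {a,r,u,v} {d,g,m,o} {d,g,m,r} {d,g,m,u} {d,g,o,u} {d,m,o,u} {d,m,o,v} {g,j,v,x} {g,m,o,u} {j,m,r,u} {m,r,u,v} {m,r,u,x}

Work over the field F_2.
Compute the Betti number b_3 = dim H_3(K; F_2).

n_0=10 n_1=43 n_2=62 n_3=23  [Z2]
∂1: piv[ag,aj,am,ao,ar,au,av,ax,dg] rk=9  ker:dm,do,dr,du,dv,dx,gj,gm,go,gr,gu,gv,gx,jm,jo,jr,ju,jv,jx,mo,mr,mu,mv,mx,or,ou,ov,ox,ru,rv,rx,uv,ux,vx
∂2: piv[agj,agm,agr,agu,agv,agx,ajm,ajo,ajr,aju,ajv,ajx,amr,amu,amv,aou,aov,aru,arv,auv,avx,dgm,dgo,dgr,dgu,dmo,dmv,dou,dux,gmx,gox,jor,mrx,mux] rk=34  ker:dmr,dmu,dov,gjv,gjx,gmo,gmr,gmu,gmv,gou,gru,gvx,jmo,jmr,jmu,jov,jru,jvx,mor,mou,mov,mox,mru,mrv,muv,ouv,ruv,rux
∂3: piv[agjx,agmv,agru,agvx,ajmr,ajmu,ajov,ajru,amru,amrv,amuv,aruv,dgmo,dgmr,dgmu,dgou,dmou,dmov,gjvx,mrux] rk=20  ker:gmou,jmru,mruv
b_3=(23−20)−0=3

b_3=3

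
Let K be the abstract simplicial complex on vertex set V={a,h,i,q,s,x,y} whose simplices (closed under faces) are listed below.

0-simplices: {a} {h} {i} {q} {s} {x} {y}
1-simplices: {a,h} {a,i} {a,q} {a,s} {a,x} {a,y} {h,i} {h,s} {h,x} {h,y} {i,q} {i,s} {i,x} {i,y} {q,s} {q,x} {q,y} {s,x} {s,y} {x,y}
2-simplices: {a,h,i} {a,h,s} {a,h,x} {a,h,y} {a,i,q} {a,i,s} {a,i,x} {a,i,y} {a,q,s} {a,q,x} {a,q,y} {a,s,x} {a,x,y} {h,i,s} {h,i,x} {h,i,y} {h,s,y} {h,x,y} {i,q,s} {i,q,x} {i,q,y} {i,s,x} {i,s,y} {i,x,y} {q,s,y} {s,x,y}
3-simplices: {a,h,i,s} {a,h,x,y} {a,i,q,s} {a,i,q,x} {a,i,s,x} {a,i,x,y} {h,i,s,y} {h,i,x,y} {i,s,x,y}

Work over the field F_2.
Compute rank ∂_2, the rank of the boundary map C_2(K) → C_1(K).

rank∂_2=14

n_0=7 n_1=20 n_2=26 n_3=9  [Z2]
∂1: piv[ah,ai,aq,as,ax,ay] rk=6  ker:hi,hs,hx,hy,iq,is,ix,iy,qs,qx,qy,sx,sy,xy
∂2: piv[ahi,ahs,ahx,ahy,aiq,ais,aix,aiy,aqs,aqx,aqy,asx,axy,hsy] rk=14  ker:his,hix,hiy,hxy,iqs,iqx,iqy,isx,isy,ixy,qsy,sxy
∂3: piv[ahis,ahxy,aiqs,aiqx,aisx,aixy,hisy,hixy,isxy] rk=9
rk∂_2=14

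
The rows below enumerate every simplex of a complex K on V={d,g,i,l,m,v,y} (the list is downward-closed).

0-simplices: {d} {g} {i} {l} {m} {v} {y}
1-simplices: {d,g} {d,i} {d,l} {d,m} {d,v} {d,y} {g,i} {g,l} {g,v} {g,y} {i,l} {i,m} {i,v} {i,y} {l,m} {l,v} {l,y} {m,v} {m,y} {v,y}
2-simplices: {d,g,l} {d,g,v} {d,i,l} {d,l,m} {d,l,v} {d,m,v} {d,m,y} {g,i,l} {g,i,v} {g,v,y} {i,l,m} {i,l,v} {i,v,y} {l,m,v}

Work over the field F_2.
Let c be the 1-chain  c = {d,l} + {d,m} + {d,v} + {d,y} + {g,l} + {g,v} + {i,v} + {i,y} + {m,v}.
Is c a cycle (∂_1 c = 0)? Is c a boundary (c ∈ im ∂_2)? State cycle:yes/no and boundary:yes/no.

n_0=7 n_1=20 n_2=14  [Z2]
∂1: piv[dg,di,dl,dm,dv,dy] rk=6  ker:gi,gl,gv,gy,il,im,iv,iy,lm,lv,ly,mv,my,vy
∂2: piv[dgl,dgv,dil,dlm,dlv,dmv,dmy,gil,giv,gvy,ilm,ivy] rk=12  ker:ilv,lmv
∂1c = 0
c vs im∂2: residual ≠ 0 ⇒ not boundary

cycle:yes boundary:no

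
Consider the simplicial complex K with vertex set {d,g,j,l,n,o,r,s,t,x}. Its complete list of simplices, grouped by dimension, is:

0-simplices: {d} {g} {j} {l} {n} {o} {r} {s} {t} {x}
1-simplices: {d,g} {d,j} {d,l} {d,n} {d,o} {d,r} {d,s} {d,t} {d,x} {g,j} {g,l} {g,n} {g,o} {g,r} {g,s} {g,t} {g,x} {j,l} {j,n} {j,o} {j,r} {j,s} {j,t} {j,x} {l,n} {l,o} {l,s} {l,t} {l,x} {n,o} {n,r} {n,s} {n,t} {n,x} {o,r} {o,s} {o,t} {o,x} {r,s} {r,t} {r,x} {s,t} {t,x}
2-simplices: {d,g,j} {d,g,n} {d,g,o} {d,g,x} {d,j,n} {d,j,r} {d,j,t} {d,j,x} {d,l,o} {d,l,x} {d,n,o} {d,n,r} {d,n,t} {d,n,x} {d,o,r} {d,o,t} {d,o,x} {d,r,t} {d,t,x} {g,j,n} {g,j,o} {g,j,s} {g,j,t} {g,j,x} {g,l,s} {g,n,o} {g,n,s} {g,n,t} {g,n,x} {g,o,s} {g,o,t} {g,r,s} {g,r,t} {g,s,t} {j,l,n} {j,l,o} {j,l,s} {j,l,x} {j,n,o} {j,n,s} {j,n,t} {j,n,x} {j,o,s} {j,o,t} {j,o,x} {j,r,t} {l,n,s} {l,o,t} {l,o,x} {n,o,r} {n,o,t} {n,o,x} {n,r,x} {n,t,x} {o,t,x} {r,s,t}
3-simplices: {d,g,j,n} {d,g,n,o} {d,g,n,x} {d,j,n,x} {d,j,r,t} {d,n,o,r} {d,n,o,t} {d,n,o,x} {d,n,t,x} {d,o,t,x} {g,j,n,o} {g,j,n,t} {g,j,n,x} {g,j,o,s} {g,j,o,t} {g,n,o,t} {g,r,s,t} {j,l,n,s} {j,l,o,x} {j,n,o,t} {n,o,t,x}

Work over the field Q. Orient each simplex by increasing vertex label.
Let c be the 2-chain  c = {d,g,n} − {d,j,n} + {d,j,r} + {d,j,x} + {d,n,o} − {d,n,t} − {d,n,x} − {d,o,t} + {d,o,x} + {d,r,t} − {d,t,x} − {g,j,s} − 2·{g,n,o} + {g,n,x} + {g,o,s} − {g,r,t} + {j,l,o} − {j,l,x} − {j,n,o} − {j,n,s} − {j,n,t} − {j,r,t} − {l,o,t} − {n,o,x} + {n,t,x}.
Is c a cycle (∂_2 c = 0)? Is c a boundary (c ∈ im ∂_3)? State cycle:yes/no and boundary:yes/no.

cycle:no boundary:no

n_0=10 n_1=43 n_2=56 n_3=21  [Q]
∂1: piv[dg,dj,dl,dn,do,dr,ds,dt,dx] rk=9  ker:gj,gl,gn,go,gr,gs,gt,gx,jl,jn,jo,jr,js,jt,jx,ln,lo,ls,lt,lx,no,nr,ns,nt,nx,or,os,ot,ox,rs,rt,rx,st,tx
∂2: piv[dgj,dgn,dgo,dgx,djn,djr,djt,djx,dlo,dlx,dno,dnr,dnt,dnx,dor,dot,dox,drt,dtx,gjo,gjs,gjt,gls,gns,gos,grs,grt,gst,jln,jlo,jls,lot,nrx] rk=33  ker:gjn,gjx,gno,gnt,gnx,got,jlx,jno,jns,jnt,jnx,jos,jot,jox,jrt,lns,lox,nor,not,nox,ntx,otx,rst
∂3: piv[dgjn,dgno,dgnx,djnx,djrt,dnor,dnot,dnox,dntx,dotx,gjno,gjnt,gjnx,gjos,gjot,gnot,grst,jlns,jlox] rk=19  ker:jnot,notx
∂2c = {d,g} + {d,j} − {d,n} − {d,o} − {g,j} + 3·{g,o} − {g,r} + {g,t} − {g,x} − 4·{j,n} + 2·{j,t} + 2·{j,x} + {l,t} − {l,x} − 3·{n,o} − {n,s} − {n,t} + {o,s} − 2·{o,t} − {r,t}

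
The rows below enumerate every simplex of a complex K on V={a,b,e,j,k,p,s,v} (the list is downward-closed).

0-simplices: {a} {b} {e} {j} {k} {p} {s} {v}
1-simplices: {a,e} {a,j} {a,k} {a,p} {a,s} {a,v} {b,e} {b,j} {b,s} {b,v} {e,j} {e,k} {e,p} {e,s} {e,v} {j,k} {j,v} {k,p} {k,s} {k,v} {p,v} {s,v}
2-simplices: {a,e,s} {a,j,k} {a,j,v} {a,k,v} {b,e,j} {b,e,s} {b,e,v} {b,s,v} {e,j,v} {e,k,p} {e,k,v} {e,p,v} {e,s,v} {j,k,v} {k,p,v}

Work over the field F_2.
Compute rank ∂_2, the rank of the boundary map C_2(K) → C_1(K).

rank∂_2=12

n_0=8 n_1=22 n_2=15  [Z2]
∂1: piv[ae,aj,ak,ap,as,av,be] rk=7  ker:bj,bs,bv,ej,ek,ep,es,ev,jk,jv,kp,ks,kv,pv,sv
∂2: piv[aes,ajk,ajv,akv,bej,bes,bev,bsv,ejv,ekp,ekv,epv] rk=12  ker:esv,jkv,kpv
rk∂_2=12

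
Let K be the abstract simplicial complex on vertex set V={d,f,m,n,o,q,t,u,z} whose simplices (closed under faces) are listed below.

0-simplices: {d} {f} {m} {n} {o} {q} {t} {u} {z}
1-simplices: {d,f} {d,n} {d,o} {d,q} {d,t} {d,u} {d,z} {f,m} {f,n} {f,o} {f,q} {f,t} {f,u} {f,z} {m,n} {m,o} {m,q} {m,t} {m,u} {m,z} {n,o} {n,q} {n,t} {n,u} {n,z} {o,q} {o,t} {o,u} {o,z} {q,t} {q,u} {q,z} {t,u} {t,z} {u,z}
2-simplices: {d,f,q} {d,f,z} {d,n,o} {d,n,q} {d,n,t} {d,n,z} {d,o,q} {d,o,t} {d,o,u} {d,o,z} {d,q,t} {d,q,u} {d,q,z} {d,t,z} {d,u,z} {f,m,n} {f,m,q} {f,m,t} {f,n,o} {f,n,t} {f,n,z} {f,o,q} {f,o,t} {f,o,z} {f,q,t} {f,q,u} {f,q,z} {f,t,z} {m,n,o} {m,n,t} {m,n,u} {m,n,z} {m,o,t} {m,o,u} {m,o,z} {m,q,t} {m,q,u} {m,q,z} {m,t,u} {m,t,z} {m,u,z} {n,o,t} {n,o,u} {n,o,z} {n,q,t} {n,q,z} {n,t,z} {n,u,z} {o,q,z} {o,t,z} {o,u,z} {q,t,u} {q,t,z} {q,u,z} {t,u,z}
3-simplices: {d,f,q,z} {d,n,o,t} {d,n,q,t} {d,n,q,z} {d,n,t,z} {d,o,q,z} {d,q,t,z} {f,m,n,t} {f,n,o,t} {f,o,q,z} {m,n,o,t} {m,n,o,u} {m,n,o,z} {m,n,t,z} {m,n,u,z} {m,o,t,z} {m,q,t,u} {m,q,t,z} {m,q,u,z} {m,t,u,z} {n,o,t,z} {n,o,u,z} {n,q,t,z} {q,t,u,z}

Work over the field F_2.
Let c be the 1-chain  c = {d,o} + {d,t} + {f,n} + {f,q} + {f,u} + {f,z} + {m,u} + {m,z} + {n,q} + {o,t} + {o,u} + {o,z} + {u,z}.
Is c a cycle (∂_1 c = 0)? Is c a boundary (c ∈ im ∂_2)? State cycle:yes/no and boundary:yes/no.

cycle:yes boundary:yes

n_0=9 n_1=35 n_2=55 n_3=24  [Z2]
∂1: piv[df,dn,do,dq,dt,du,dz,fm] rk=8  ker:fn,fo,fq,ft,fu,fz,mn,mo,mq,mt,mu,mz,no,nq,nt,nu,nz,oq,ot,ou,oz,qt,qu,qz,tu,tz,uz
∂2: piv[dfq,dfz,dno,dnq,dnt,dnz,doq,dot,dou,doz,dqt,dqu,dqz,dtz,duz,fmn,fmq,fmt,fno,fnt,fnz,fqu,mno,mnu,mnz,mou,mtu] rk=27  ker:foq,fot,foz,fqt,fqz,ftz,mnt,mot,moz,mqt,mqu,mqz,mtz,muz,not,nou,noz,nqt,nqz,ntz,nuz,oqz,otz,ouz,qtu,qtz,quz,tuz
∂3: piv[dfqz,dnot,dnqt,dnqz,dntz,doqz,dqtz,fmnt,fnot,foqz,mnot,mnou,mnoz,mntz,mnuz,motz,mqtu,mqtz,mquz,mtuz,nouz] rk=21  ker:notz,nqtz,qtuz
∂1c = 0
c vs im∂2: reduces to 0 ⇒ boundary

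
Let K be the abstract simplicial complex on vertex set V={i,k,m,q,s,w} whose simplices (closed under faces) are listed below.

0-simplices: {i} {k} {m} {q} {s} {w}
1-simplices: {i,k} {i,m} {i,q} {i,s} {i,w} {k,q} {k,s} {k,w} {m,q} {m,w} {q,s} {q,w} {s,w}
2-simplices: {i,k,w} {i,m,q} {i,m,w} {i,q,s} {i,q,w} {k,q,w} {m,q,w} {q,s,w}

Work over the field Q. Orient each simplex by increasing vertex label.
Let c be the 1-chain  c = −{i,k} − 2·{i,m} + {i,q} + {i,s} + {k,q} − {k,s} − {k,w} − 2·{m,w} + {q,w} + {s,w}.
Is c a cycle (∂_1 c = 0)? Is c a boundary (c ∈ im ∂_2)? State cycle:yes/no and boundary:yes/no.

cycle:no boundary:no

n_0=6 n_1=13 n_2=8  [Q]
∂1: piv[ik,im,iq,is,iw] rk=5  ker:kq,ks,kw,mq,mw,qs,qw,sw
∂2: piv[ikw,imq,imw,iqs,iqw,kqw,qsw] rk=7  ker:mqw
∂1c = {i} + {q} − {s} − {w}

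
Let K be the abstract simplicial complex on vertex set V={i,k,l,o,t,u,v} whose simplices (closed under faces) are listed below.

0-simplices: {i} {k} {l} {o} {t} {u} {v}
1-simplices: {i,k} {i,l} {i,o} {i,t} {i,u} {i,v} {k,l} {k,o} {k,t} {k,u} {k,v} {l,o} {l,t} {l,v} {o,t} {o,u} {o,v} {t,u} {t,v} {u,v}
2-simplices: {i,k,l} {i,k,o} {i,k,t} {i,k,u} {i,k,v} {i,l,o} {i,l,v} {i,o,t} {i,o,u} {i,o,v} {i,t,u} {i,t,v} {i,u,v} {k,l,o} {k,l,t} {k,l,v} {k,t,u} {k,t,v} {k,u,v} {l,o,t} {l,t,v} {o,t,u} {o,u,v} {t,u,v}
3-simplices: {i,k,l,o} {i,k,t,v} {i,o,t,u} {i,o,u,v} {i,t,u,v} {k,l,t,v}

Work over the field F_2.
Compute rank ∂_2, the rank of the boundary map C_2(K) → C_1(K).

n_0=7 n_1=20 n_2=24 n_3=6  [Z2]
∂1: piv[ik,il,io,it,iu,iv] rk=6  ker:kl,ko,kt,ku,kv,lo,lt,lv,ot,ou,ov,tu,tv,uv
∂2: piv[ikl,iko,ikt,iku,ikv,ilo,ilv,iot,iou,iov,itu,itv,iuv,klt] rk=14  ker:klo,klv,ktu,ktv,kuv,lot,ltv,otu,ouv,tuv
∂3: piv[iklo,iktv,iotu,iouv,ituv,kltv] rk=6
rk∂_2=14

rank∂_2=14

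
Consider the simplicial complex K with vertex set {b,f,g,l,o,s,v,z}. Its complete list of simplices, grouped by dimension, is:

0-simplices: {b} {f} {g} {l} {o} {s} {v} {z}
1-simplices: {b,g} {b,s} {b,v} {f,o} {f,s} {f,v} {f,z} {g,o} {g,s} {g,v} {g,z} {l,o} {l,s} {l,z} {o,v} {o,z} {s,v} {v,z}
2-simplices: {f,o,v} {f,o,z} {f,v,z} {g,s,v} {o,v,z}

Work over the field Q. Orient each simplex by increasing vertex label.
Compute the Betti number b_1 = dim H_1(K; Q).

n_0=8 n_1=18 n_2=5  [Q]
∂1: piv[bg,bs,bv,fo,fs,fz,lo] rk=7  ker:fv,go,gs,gv,gz,ls,lz,ov,oz,sv,vz
∂2: piv[fov,foz,fvz,gsv] rk=4  ker:ovz
b_1=(18−7)−4=7

b_1=7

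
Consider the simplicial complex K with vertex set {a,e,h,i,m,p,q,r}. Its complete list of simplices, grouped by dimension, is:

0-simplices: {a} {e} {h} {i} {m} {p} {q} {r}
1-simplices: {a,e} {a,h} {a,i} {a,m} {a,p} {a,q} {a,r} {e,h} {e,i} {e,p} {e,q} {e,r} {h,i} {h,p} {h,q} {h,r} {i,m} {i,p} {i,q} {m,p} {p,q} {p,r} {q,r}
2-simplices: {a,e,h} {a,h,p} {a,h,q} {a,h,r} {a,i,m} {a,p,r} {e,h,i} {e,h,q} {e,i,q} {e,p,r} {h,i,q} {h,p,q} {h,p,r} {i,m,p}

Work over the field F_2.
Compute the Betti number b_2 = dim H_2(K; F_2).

b_2=2

n_0=8 n_1=23 n_2=14  [Z2]
∂1: piv[ae,ah,ai,am,ap,aq,ar] rk=7  ker:eh,ei,ep,eq,er,hi,hp,hq,hr,im,ip,iq,mp,pq,pr,qr
∂2: piv[aeh,ahp,ahq,ahr,aim,apr,ehi,ehq,eiq,epr,hpq,imp] rk=12  ker:hiq,hpr
b_2=(14−12)−0=2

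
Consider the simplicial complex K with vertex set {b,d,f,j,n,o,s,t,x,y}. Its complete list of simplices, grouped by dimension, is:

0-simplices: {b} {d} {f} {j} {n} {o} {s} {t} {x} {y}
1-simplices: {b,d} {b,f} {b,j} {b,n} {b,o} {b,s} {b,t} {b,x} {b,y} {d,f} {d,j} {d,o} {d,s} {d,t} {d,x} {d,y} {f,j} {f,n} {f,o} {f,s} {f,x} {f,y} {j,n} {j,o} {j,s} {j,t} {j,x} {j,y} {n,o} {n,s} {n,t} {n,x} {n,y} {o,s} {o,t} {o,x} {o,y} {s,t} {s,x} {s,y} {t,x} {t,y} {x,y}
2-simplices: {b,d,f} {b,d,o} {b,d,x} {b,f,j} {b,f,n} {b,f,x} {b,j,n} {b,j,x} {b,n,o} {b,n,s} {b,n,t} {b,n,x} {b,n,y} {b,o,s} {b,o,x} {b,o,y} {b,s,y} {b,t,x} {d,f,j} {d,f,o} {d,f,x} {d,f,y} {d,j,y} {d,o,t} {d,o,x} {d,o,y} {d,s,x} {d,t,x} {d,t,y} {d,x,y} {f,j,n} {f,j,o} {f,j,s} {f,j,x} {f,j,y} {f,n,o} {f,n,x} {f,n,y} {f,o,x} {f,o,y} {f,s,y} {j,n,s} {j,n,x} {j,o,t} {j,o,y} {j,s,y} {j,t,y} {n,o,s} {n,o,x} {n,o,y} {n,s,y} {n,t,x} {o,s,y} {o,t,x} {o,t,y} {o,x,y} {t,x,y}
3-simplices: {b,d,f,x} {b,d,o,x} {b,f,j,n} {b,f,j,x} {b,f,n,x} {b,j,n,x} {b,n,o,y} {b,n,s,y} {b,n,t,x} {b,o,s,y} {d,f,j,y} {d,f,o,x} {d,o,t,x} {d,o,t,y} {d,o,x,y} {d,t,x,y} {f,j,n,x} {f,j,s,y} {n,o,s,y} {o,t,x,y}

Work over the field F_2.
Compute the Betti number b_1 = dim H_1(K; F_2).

n_0=10 n_1=43 n_2=57 n_3=20  [Z2]
∂1: piv[bd,bf,bj,bn,bo,bs,bt,bx,by] rk=9  ker:df,dj,do,ds,dt,dx,dy,fj,fn,fo,fs,fx,fy,jn,jo,js,jt,jx,jy,no,ns,nt,nx,ny,os,ot,ox,oy,st,sx,sy,tx,ty,xy
∂2: piv[bdf,bdo,bdx,bfj,bfn,bfx,bjn,bjx,bno,bns,bnt,bnx,bny,bos,box,boy,bsy,btx,dfj,dfo,dfy,djy,dot,doy,dsx,dtx,dty,dxy,fjo,fjs,fsy,jot] rk=32  ker:dfx,dox,fjn,fjx,fjy,fno,fnx,fny,fox,foy,jns,jnx,joy,jsy,jty,nos,nox,noy,nsy,ntx,osy,otx,oty,oxy,txy
∂3: piv[bdfx,bdox,bfjn,bfjx,bfnx,bjnx,bnoy,bnsy,bntx,bosy,dfjy,dfox,dotx,doty,doxy,dtxy,fjsy,nosy] rk=18  ker:fjnx,otxy
b_1=(43−9)−32=2

b_1=2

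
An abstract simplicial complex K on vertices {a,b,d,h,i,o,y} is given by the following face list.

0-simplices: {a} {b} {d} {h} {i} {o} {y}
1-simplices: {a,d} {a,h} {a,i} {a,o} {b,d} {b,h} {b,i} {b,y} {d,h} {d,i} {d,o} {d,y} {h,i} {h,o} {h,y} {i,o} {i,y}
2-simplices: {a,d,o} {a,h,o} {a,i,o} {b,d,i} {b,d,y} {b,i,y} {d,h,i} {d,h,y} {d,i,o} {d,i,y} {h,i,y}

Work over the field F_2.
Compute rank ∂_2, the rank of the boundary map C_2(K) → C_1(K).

n_0=7 n_1=17 n_2=11  [Z2]
∂1: piv[ad,ah,ai,ao,bd,by] rk=6  ker:bh,bi,dh,di,do,dy,hi,ho,hy,io,iy
∂2: piv[ado,aho,aio,bdi,bdy,biy,dhi,dhy,dio] rk=9  ker:diy,hiy
rk∂_2=9

rank∂_2=9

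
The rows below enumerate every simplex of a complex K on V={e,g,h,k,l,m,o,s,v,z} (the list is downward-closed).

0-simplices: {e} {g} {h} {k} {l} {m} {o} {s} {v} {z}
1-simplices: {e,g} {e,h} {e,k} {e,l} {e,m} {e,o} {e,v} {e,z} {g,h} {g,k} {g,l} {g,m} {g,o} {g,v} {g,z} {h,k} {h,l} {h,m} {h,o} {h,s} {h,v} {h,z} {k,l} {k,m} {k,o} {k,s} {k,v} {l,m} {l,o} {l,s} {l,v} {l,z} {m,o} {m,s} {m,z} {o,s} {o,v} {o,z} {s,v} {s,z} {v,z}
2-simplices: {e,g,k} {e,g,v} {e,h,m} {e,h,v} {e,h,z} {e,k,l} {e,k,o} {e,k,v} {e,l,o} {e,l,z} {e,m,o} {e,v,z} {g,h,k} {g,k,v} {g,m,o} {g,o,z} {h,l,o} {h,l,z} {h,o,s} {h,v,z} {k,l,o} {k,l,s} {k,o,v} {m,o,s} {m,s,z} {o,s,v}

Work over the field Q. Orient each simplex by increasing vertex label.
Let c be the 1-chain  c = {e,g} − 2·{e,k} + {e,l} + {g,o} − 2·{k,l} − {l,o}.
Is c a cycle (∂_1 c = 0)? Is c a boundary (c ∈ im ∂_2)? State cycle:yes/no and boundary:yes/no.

n_0=10 n_1=41 n_2=26  [Q]
∂1: piv[eg,eh,ek,el,em,eo,ev,ez,hs] rk=9  ker:gh,gk,gl,gm,go,gv,gz,hk,hl,hm,ho,hv,hz,kl,km,ko,ks,kv,lm,lo,ls,lv,lz,mo,ms,mz,os,ov,oz,sv,sz,vz
∂2: piv[egk,egv,ehm,ehv,ehz,ekl,eko,ekv,elo,elz,emo,evz,ghk,gmo,goz,hlo,hlz,hos,kls,kov,mos,msz,osv] rk=23  ker:gkv,hvz,klo
∂1c = 0
c vs im∂2: residual ≠ 0 ⇒ not boundary

cycle:yes boundary:no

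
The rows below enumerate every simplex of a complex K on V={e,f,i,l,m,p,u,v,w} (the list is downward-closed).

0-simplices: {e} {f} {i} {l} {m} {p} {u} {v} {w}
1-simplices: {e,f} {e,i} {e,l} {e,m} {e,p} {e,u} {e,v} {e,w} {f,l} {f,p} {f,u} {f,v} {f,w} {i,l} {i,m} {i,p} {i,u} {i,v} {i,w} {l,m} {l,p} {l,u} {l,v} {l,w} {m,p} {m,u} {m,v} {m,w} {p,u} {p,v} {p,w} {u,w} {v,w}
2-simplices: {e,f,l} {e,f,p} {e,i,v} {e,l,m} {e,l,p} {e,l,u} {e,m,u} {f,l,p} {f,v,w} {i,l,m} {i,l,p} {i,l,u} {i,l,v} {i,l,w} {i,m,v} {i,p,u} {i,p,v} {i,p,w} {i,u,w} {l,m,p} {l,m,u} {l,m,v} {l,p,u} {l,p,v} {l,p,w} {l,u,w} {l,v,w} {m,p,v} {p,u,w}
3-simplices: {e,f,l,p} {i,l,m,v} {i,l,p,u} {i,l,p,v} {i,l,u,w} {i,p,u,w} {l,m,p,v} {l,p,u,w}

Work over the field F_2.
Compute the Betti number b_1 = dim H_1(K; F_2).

b_1=5

n_0=9 n_1=33 n_2=29 n_3=8  [Z2]
∂1: piv[ef,ei,el,em,ep,eu,ev,ew] rk=8  ker:fl,fp,fu,fv,fw,il,im,ip,iu,iv,iw,lm,lp,lu,lv,lw,mp,mu,mv,mw,pu,pv,pw,uw,vw
∂2: piv[efl,efp,eiv,elm,elp,elu,emu,fvw,ilm,ilp,ilu,ilv,ilw,imv,ipu,ipv,ipw,iuw,lmp,lvw] rk=20  ker:flp,lmu,lmv,lpu,lpv,lpw,luw,mpv,puw
∂3: piv[eflp,ilmv,ilpu,ilpv,iluw,ipuw,lmpv,lpuw] rk=8
b_1=(33−8)−20=5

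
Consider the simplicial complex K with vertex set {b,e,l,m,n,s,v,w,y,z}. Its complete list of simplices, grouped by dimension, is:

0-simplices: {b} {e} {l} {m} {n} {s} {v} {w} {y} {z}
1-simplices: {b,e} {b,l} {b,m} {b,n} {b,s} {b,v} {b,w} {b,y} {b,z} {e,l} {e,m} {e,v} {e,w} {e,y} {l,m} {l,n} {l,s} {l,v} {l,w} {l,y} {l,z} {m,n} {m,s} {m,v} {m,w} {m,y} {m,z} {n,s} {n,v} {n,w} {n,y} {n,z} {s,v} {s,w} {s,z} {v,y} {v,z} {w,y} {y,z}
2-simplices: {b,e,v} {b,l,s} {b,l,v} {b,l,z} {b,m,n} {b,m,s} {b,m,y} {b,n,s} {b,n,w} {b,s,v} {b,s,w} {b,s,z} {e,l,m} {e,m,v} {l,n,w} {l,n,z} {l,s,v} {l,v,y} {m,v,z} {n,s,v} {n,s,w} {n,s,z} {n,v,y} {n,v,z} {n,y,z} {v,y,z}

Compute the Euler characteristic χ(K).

χ(K)=-3

n_0=10 n_1=39 n_2=26
χ=+10−39+26=-3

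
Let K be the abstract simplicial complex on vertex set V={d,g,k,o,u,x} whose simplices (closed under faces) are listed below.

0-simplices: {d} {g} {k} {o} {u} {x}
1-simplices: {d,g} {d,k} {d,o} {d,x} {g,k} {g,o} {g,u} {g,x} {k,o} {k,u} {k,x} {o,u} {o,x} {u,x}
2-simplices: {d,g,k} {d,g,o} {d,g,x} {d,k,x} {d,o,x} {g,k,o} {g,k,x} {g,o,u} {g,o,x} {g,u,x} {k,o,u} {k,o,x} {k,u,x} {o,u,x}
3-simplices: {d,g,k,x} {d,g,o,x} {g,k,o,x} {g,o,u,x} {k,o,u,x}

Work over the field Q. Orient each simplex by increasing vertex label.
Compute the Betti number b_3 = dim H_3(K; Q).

b_3=0

n_0=6 n_1=14 n_2=14 n_3=5  [Q]
∂1: piv[dg,dk,do,dx,gu] rk=5  ker:gk,go,gx,ko,ku,kx,ou,ox,ux
∂2: piv[dgk,dgo,dgx,dkx,dox,gko,gou,gux,kou] rk=9  ker:gkx,gox,kox,kux,oux
∂3: piv[dgkx,dgox,gkox,goux,koux] rk=5
b_3=(5−5)−0=0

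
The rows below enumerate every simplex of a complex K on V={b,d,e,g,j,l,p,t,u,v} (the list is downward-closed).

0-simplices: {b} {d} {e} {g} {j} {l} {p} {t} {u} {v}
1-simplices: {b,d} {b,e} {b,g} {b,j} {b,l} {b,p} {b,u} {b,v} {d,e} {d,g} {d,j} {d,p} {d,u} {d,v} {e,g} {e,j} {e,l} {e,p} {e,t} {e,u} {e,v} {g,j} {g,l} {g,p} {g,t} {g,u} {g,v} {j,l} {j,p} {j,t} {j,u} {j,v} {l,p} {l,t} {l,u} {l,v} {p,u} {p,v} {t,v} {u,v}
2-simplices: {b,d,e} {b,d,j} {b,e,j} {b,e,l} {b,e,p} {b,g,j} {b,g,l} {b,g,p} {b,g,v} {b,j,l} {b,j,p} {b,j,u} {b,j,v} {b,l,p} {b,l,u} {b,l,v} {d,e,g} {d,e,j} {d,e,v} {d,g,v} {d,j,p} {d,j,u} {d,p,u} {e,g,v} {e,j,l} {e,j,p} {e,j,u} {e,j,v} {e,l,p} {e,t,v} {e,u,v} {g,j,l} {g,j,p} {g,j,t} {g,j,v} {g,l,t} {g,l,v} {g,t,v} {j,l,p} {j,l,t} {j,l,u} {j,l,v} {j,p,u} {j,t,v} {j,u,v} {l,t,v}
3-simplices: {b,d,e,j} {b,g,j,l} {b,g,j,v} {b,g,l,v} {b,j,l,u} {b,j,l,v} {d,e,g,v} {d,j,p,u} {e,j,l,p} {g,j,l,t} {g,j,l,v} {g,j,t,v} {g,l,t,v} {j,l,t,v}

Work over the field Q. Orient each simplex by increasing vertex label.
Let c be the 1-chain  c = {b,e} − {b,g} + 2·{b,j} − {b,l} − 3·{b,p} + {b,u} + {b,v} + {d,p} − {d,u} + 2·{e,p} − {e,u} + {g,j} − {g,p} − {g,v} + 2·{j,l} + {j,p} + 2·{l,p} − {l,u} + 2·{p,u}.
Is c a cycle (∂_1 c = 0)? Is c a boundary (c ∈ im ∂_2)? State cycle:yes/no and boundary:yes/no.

cycle:yes boundary:yes

n_0=10 n_1=40 n_2=46 n_3=14  [Q]
∂1: piv[bd,be,bg,bj,bl,bp,bu,bv,et] rk=9  ker:de,dg,dj,dp,du,dv,eg,ej,el,ep,eu,ev,gj,gl,gp,gt,gu,gv,jl,jp,jt,ju,jv,lp,lt,lu,lv,pu,pv,tv,uv
∂2: piv[bde,bdj,bej,bel,bep,bgj,bgl,bgp,bgv,bjl,bjp,bju,bjv,blp,blu,blv,deg,dev,dgv,djp,dju,dpu,eju,ejv,etv,euv,gjt,glt,gtv] rk=29  ker:dej,egv,ejl,ejp,elp,gjl,gjp,gjv,glv,jlp,jlt,jlu,jlv,jpu,jtv,juv,ltv
∂3: piv[bdej,bgjl,bgjv,bglv,bjlu,bjlv,degv,djpu,ejlp,gjlt,gjtv,gltv] rk=12  ker:gjlv,jltv
∂1c = 0
c vs im∂2: reduces to 0 ⇒ boundary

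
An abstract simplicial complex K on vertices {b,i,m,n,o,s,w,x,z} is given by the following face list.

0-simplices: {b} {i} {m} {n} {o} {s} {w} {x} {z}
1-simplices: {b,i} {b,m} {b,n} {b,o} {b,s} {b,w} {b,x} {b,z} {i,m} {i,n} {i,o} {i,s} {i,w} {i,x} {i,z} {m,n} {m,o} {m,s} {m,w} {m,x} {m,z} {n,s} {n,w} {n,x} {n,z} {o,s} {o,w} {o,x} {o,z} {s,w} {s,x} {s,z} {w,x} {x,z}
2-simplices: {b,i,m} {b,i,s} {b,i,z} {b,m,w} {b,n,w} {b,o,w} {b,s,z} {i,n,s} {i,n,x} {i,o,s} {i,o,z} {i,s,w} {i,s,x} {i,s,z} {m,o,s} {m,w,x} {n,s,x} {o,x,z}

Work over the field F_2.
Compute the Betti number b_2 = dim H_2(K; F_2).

n_0=9 n_1=34 n_2=18  [Z2]
∂1: piv[bi,bm,bn,bo,bs,bw,bx,bz] rk=8  ker:im,in,io,is,iw,ix,iz,mn,mo,ms,mw,mx,mz,ns,nw,nx,nz,os,ow,ox,oz,sw,sx,sz,wx,xz
∂2: piv[bim,bis,biz,bmw,bnw,bow,bsz,ins,inx,ios,ioz,isw,isx,mos,mwx,oxz] rk=16  ker:isz,nsx
b_2=(18−16)−0=2

b_2=2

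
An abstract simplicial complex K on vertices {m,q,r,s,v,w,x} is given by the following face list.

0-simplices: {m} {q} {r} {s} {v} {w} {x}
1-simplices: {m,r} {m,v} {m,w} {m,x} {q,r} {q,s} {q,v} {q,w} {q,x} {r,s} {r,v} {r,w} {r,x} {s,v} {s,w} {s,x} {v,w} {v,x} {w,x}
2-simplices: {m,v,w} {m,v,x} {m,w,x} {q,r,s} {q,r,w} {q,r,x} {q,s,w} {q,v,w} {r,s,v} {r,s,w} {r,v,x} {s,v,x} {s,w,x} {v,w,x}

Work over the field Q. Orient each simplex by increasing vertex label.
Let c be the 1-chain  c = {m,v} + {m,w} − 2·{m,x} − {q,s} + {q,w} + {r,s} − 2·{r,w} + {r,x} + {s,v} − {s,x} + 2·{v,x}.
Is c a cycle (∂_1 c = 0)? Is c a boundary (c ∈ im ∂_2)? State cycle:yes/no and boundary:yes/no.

cycle:yes boundary:yes

n_0=7 n_1=19 n_2=14  [Q]
∂1: piv[mr,mv,mw,mx,qr,qs] rk=6  ker:qv,qw,qx,rs,rv,rw,rx,sv,sw,sx,vw,vx,wx
∂2: piv[mvw,mvx,mwx,qrs,qrw,qrx,qsw,qvw,rsv,rvx,svx,swx] rk=12  ker:rsw,vwx
∂1c = 0
c vs im∂2: reduces to 0 ⇒ boundary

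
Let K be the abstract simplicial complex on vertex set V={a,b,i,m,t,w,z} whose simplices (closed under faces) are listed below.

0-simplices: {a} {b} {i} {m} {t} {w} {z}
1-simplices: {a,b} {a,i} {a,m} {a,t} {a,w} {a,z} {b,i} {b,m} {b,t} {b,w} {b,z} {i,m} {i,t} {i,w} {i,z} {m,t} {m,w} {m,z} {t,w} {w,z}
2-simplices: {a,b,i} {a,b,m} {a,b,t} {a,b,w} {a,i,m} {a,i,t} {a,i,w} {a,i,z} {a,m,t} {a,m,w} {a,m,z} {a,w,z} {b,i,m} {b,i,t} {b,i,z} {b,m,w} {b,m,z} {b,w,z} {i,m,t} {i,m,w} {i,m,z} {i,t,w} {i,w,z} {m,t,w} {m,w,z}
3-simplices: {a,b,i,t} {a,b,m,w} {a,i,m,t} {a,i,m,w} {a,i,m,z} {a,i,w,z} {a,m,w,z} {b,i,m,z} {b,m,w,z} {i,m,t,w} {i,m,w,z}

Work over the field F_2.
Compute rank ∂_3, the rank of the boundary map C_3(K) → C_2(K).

n_0=7 n_1=20 n_2=25 n_3=11  [Z2]
∂1: piv[ab,ai,am,at,aw,az] rk=6  ker:bi,bm,bt,bw,bz,im,it,iw,iz,mt,mw,mz,tw,wz
∂2: piv[abi,abm,abt,abw,aim,ait,aiw,aiz,amt,amw,amz,awz,biz,itw] rk=14  ker:bim,bit,bmw,bmz,bwz,imt,imw,imz,iwz,mtw,mwz
∂3: piv[abit,abmw,aimt,aimw,aimz,aiwz,amwz,bimz,bmwz,imtw] rk=10  ker:imwz
rk∂_3=10

rank∂_3=10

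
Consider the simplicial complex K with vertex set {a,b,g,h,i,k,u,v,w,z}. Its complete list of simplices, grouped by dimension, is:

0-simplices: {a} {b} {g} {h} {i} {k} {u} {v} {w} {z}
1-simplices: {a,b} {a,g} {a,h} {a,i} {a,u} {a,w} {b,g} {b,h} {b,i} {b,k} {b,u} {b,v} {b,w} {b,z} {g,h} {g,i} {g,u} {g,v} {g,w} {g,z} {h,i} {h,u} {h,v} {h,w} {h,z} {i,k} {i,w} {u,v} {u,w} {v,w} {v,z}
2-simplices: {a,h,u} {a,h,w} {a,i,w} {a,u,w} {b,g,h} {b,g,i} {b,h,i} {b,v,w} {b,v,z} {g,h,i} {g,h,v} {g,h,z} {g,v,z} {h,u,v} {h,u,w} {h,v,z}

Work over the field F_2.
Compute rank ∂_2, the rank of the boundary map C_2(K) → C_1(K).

rank∂_2=13

n_0=10 n_1=31 n_2=16  [Z2]
∂1: piv[ab,ag,ah,ai,au,aw,bk,bv,bz] rk=9  ker:bg,bh,bi,bu,bw,gh,gi,gu,gv,gw,gz,hi,hu,hv,hw,hz,ik,iw,uv,uw,vw,vz
∂2: piv[ahu,ahw,aiw,auw,bgh,bgi,bhi,bvw,bvz,ghv,ghz,gvz,huv] rk=13  ker:ghi,huw,hvz
rk∂_2=13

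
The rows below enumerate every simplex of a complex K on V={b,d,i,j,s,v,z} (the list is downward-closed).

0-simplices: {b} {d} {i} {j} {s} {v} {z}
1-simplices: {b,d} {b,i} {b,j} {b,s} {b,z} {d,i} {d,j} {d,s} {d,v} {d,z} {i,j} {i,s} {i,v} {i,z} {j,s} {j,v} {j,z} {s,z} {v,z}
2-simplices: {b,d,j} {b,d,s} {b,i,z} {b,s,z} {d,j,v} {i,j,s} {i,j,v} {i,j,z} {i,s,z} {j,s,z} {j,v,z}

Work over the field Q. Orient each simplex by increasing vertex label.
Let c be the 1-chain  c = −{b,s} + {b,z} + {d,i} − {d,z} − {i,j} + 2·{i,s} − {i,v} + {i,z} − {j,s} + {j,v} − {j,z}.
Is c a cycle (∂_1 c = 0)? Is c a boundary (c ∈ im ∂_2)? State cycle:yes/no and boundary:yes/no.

cycle:yes boundary:no

n_0=7 n_1=19 n_2=11  [Q]
∂1: piv[bd,bi,bj,bs,bz,dv] rk=6  ker:di,dj,ds,dz,ij,is,iv,iz,js,jv,jz,sz,vz
∂2: piv[bdj,bds,biz,bsz,djv,ijs,ijv,ijz,isz,jvz] rk=10  ker:jsz
∂1c = 0
c vs im∂2: residual ≠ 0 ⇒ not boundary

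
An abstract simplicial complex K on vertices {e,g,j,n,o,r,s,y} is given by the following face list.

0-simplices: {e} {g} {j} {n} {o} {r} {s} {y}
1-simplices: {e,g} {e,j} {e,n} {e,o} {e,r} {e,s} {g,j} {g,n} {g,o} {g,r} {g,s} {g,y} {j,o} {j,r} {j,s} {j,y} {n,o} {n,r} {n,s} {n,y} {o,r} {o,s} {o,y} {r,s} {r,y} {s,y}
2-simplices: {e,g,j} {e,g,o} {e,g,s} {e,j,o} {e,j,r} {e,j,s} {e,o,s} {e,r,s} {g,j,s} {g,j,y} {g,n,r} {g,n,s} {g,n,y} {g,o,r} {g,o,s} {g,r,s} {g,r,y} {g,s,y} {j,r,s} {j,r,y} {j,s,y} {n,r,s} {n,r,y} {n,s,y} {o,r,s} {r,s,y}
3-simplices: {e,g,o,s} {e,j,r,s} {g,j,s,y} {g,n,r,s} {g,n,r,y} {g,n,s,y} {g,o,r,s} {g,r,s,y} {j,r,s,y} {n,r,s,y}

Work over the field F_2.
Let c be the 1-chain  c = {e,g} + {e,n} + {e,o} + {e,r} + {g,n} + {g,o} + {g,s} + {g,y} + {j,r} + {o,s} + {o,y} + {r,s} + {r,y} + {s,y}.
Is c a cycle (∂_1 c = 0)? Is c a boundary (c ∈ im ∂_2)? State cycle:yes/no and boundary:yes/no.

cycle:no boundary:no

n_0=8 n_1=26 n_2=26 n_3=10  [Z2]
∂1: piv[eg,ej,en,eo,er,es,gy] rk=7  ker:gj,gn,go,gr,gs,jo,jr,js,jy,no,nr,ns,ny,or,os,oy,rs,ry,sy
∂2: piv[egj,ego,egs,ejo,ejr,ejs,eos,ers,gjy,gnr,gns,gny,gor,grs,gry,gsy] rk=16  ker:gjs,gos,jrs,jry,jsy,nrs,nry,nsy,ors,rsy
∂3: piv[egos,ejrs,gjsy,gnrs,gnry,gnsy,gors,grsy,jrsy] rk=9  ker:nrsy
∂1c = {g} + {j}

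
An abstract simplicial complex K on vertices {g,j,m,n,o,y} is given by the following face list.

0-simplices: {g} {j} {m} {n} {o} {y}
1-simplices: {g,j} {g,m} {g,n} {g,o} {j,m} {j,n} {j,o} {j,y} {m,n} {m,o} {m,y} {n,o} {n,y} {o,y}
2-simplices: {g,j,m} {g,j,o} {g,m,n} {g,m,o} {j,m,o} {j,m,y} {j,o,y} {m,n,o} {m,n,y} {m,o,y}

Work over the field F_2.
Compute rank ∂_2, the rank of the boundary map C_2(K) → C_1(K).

rank∂_2=8

n_0=6 n_1=14 n_2=10  [Z2]
∂1: piv[gj,gm,gn,go,jy] rk=5  ker:jm,jn,jo,mn,mo,my,no,ny,oy
∂2: piv[gjm,gjo,gmn,gmo,jmy,joy,mno,mny] rk=8  ker:jmo,moy
rk∂_2=8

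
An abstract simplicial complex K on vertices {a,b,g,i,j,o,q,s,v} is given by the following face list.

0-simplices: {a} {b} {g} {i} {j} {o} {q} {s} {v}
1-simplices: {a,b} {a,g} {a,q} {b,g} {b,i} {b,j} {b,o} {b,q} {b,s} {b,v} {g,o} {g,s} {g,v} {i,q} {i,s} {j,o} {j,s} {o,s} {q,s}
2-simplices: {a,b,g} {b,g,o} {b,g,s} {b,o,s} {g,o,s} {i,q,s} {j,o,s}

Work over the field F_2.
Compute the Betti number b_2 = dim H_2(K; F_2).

b_2=1

n_0=9 n_1=19 n_2=7  [Z2]
∂1: piv[ab,ag,aq,bi,bj,bo,bs,bv] rk=8  ker:bg,bq,go,gs,gv,iq,is,jo,js,os,qs
∂2: piv[abg,bgo,bgs,bos,iqs,jos] rk=6  ker:gos
b_2=(7−6)−0=1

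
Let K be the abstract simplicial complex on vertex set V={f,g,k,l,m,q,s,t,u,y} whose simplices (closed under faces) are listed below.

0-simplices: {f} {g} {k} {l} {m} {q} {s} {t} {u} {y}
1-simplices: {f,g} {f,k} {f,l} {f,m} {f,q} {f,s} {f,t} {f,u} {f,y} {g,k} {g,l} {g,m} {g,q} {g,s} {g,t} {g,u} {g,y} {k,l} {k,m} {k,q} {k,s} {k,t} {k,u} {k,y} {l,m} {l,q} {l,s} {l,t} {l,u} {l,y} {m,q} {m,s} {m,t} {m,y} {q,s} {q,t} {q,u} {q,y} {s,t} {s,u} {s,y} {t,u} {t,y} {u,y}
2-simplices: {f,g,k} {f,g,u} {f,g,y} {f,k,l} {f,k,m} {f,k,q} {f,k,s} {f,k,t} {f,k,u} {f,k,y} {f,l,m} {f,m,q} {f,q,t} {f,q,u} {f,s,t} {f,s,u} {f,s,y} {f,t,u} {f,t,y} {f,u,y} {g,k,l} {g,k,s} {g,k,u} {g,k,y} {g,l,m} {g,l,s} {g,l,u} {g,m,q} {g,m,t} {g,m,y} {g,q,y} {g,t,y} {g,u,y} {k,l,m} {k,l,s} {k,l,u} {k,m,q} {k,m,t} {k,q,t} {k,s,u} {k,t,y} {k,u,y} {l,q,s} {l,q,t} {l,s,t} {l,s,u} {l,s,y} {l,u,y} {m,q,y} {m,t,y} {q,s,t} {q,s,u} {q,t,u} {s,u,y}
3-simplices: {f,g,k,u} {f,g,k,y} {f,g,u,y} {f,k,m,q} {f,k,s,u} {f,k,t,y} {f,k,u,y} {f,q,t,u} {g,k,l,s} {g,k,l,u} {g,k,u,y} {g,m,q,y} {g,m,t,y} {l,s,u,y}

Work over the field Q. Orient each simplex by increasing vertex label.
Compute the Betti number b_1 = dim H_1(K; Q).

n_0=10 n_1=44 n_2=54 n_3=14  [Q]
∂1: piv[fg,fk,fl,fm,fq,fs,ft,fu,fy] rk=9  ker:gk,gl,gm,gq,gs,gt,gu,gy,kl,km,kq,ks,kt,ku,ky,lm,lq,ls,lt,lu,ly,mq,ms,mt,my,qs,qt,qu,qy,st,su,sy,tu,ty,uy
∂2: piv[fgk,fgu,fgy,fkl,fkm,fkq,fks,fkt,fku,fky,flm,fmq,fqt,fqu,fst,fsu,fsy,ftu,fty,fuy,gkl,gks,glm,gls,glu,gmq,gmt,gmy,gqy,gty,lqs,lqt,lst,lsy] rk=34  ker:gku,gky,guy,klm,kls,klu,kmq,kmt,kqt,ksu,kty,kuy,lsu,luy,mqy,mty,qst,qsu,qtu,suy
∂3: piv[fgku,fgky,fguy,fkmq,fksu,fkty,fkuy,fqtu,gkls,gklu,gmqy,gmty,lsuy] rk=13  ker:gkuy
b_1=(44−9)−34=1

b_1=1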